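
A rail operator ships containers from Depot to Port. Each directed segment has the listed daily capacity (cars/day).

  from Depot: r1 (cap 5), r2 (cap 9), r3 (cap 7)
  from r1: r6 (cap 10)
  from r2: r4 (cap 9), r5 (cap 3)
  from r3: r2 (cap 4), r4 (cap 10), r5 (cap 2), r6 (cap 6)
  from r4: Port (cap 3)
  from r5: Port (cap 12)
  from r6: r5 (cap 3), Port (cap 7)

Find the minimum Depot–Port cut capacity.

18

Augment Depot→r1→r6→Port: bottleneck 5, flow now 5.
Augment Depot→r2→r4→Port: bottleneck 3, flow now 8.
Augment Depot→r2→r5→Port: bottleneck 3, flow now 11.
Augment Depot→r3→r5→Port: bottleneck 2, flow now 13.
Augment Depot→r3→r6→Port: bottleneck 2, flow now 15.
Augment Depot→r3→r6→r5→Port: bottleneck 3, flow now 18.
No augmenting path remains; maximum flow = 18.
By max-flow min-cut, the minimum cut capacity equals the max flow.
In the residual graph, reachable from Depot: {Depot, r2, r4}.
Min-cut edges: Depot→r1 (5), Depot→r3 (7), r2→r5 (3), r4→Port (3); capacity 5 + 7 + 3 + 3 = 18.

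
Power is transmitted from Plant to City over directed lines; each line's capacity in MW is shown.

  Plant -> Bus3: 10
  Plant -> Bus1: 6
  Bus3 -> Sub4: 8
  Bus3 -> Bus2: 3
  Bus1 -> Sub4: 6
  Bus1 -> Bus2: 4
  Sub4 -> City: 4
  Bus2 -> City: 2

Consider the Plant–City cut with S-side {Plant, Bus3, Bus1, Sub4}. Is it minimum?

Given cut capacity: 3 + 4 + 4 = 11.
Augment Plant→Bus3→Sub4→City: bottleneck 4, flow now 4.
Augment Plant→Bus3→Bus2→City: bottleneck 2, flow now 6.
No augmenting path remains; maximum flow = 6.
In the residual graph, reachable from Plant: {Plant, Bus3, Bus1, Sub4, Bus2}.
Min-cut edges: Sub4→City (4), Bus2→City (2); capacity 4 + 2 = 6.
Cut capacity 11 exceeds the max flow 6, so it is not minimum.

No — its capacity is 11, but the minimum cut has capacity 6.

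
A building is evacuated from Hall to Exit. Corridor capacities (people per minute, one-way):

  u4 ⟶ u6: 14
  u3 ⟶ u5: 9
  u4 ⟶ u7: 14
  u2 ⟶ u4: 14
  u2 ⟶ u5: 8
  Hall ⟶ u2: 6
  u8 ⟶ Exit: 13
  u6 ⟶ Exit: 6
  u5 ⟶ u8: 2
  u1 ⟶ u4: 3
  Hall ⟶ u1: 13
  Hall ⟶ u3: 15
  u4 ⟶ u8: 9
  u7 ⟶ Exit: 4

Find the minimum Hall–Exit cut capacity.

11

Augment Hall→u1→u4→u6→Exit: bottleneck 3, flow now 3.
Augment Hall→u2→u4→u6→Exit: bottleneck 3, flow now 6.
Augment Hall→u2→u4→u7→Exit: bottleneck 3, flow now 9.
Augment Hall→u3→u5→u8→Exit: bottleneck 2, flow now 11.
No augmenting path remains; maximum flow = 11.
By max-flow min-cut, the minimum cut capacity equals the max flow.
In the residual graph, reachable from Hall: {Hall, u1, u3, u5}.
Min-cut edges: Hall→u2 (6), u1→u4 (3), u5→u8 (2); capacity 6 + 3 + 2 = 11.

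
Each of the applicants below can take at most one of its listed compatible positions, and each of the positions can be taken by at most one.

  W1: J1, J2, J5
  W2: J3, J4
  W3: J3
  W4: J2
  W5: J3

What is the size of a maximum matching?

4

Unit-capacity flow: source→left, listed edges, right→sink; max matching = max flow.
Augmenting path W1→J1 (+1); matched 1.
Augmenting path W2→J3 (+1); matched 2.
Augmenting path W4→J2 (+1); matched 3.
Augmenting path W3→J3→W2→J4 (+1); matched 4.
No augmenting path remains; maximum matching = 4.
König certificate: {W1, W2, W4, J3} is a vertex cover of size 4 (every listed pair touches it), so no matching can be larger.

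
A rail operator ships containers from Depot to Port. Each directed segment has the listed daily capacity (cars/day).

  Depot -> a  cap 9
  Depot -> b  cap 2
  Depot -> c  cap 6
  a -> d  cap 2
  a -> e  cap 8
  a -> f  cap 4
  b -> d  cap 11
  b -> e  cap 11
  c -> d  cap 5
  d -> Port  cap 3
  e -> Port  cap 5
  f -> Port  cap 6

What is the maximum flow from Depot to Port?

12

Augment Depot→a→d→Port: bottleneck 2, flow now 2.
Augment Depot→a→e→Port: bottleneck 5, flow now 7.
Augment Depot→a→f→Port: bottleneck 2, flow now 9.
Augment Depot→b→d→Port: bottleneck 1, flow now 10.
Augment Depot→b→d→a→f→Port: bottleneck 1, flow now 11. (uses reverse residual edge)
Augment Depot→c→d→a→f→Port: bottleneck 1, flow now 12. (uses reverse residual edge)
No augmenting path remains; maximum flow = 12.
In the residual graph, reachable from Depot: {Depot, a, b, c, d, e}.
Min-cut edges: a→f (4), d→Port (3), e→Port (5); capacity 4 + 3 + 5 = 12.
This cut is saturated, so no flow can exceed 12.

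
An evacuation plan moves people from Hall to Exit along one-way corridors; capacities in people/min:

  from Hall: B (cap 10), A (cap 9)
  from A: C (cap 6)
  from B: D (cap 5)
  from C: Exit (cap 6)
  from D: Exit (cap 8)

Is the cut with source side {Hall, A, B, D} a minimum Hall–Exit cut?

Given cut capacity: 6 + 8 = 14.
Augment Hall→A→C→Exit: bottleneck 6, flow now 6.
Augment Hall→B→D→Exit: bottleneck 5, flow now 11.
No augmenting path remains; maximum flow = 11.
In the residual graph, reachable from Hall: {Hall, A, B}.
Min-cut edges: A→C (6), B→D (5); capacity 6 + 5 = 11.
Cut capacity 14 exceeds the max flow 11, so it is not minimum.

No — its capacity is 14, but the minimum cut has capacity 11.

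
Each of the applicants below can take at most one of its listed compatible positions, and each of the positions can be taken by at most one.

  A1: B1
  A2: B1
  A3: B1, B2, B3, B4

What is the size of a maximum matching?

2

Unit-capacity flow: source→left, listed edges, right→sink; max matching = max flow.
Augmenting path A1→B1 (+1); matched 1.
Augmenting path A3→B2 (+1); matched 2.
No augmenting path remains; maximum matching = 2.
König certificate: {A3, B1} is a vertex cover of size 2 (every listed pair touches it), so no matching can be larger.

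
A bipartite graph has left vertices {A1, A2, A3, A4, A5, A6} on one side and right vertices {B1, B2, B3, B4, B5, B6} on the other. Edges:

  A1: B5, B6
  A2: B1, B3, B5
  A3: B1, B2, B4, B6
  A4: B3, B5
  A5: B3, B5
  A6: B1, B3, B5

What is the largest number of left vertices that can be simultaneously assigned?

5

Unit-capacity flow: source→left, listed edges, right→sink; max matching = max flow.
Augmenting path A1→B5 (+1); matched 1.
Augmenting path A2→B1 (+1); matched 2.
Augmenting path A3→B2 (+1); matched 3.
Augmenting path A4→B3 (+1); matched 4.
Augmenting path A5→B5→A1→B6 (+1); matched 5.
No augmenting path remains; maximum matching = 5.
König certificate: {A1, A3, B1, B3, B5} is a vertex cover of size 5 (every listed pair touches it), so no matching can be larger.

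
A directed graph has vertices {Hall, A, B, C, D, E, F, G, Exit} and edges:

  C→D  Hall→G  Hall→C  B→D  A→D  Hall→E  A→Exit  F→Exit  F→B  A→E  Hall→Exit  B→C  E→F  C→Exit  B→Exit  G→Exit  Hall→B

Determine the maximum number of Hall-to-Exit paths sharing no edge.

5

Assign every edge capacity 1; by Menger, the answer equals the max flow.
Path Hall→Exit (+1); total 1.
Path Hall→B→Exit (+1); total 2.
Path Hall→C→Exit (+1); total 3.
Path Hall→G→Exit (+1); total 4.
Path Hall→E→F→Exit (+1); total 5.
No residual Hall→Exit path; max flow = 5.
Certifying cut of size 5: {Hall→B, Hall→C, Hall→E, Hall→Exit, Hall→G}.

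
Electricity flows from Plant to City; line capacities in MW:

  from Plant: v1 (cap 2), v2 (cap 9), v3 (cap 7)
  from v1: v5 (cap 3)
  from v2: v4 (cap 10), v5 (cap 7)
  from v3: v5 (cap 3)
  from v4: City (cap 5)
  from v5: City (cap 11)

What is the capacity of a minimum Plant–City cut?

14

Augment Plant→v1→v5→City: bottleneck 2, flow now 2.
Augment Plant→v2→v4→City: bottleneck 5, flow now 7.
Augment Plant→v2→v5→City: bottleneck 4, flow now 11.
Augment Plant→v3→v5→City: bottleneck 3, flow now 14.
No augmenting path remains; maximum flow = 14.
By max-flow min-cut, the minimum cut capacity equals the max flow.
In the residual graph, reachable from Plant: {Plant, v3}.
Min-cut edges: Plant→v1 (2), Plant→v2 (9), v3→v5 (3); capacity 2 + 9 + 3 = 14.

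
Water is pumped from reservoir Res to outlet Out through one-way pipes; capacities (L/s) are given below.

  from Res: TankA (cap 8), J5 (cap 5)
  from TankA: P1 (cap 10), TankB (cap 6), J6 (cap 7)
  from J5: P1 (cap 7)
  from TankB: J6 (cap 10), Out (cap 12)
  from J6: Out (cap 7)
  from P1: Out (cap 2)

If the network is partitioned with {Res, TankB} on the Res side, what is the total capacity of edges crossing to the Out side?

Edges leaving {Res, TankB}: Res→TankA (8), Res→J5 (5), TankB→J6 (10), TankB→Out (12).
Cut capacity = 8 + 5 + 10 + 12 = 35.

35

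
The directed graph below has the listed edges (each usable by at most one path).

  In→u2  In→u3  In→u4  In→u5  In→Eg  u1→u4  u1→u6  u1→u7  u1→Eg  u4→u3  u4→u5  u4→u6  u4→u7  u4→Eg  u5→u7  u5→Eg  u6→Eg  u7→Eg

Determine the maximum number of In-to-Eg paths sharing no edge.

3

Assign every edge capacity 1; by Menger, the answer equals the max flow.
Path In→Eg (+1); total 1.
Path In→u4→Eg (+1); total 2.
Path In→u5→Eg (+1); total 3.
No residual In→Eg path; max flow = 3.
Certifying cut of size 3: {In→Eg, In→u4, In→u5}.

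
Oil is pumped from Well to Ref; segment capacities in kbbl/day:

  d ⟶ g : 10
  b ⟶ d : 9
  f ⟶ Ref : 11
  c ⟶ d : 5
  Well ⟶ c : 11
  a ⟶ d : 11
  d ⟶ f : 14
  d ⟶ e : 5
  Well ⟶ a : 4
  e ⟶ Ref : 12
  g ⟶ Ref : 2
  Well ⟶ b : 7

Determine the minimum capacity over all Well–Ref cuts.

Augment Well→a→d→e→Ref: bottleneck 4, flow now 4.
Augment Well→b→d→e→Ref: bottleneck 1, flow now 5.
Augment Well→b→d→f→Ref: bottleneck 6, flow now 11.
Augment Well→c→d→f→Ref: bottleneck 5, flow now 16.
No augmenting path remains; maximum flow = 16.
By max-flow min-cut, the minimum cut capacity equals the max flow.
In the residual graph, reachable from Well: {Well, c}.
Min-cut edges: Well→a (4), Well→b (7), c→d (5); capacity 4 + 7 + 5 = 16.

16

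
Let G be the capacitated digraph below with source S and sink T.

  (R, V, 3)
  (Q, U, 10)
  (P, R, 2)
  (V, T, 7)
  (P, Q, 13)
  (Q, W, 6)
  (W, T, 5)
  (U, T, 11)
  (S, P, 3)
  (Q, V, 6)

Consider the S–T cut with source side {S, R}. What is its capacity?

Edges leaving {S, R}: S→P (3), R→V (3).
Cut capacity = 3 + 3 = 6.

6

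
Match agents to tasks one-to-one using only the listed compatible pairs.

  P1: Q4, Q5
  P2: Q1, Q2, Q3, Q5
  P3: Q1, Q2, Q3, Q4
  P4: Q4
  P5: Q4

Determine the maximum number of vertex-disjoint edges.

Unit-capacity flow: source→left, listed edges, right→sink; max matching = max flow.
Augmenting path P1→Q4 (+1); matched 1.
Augmenting path P2→Q1 (+1); matched 2.
Augmenting path P3→Q2 (+1); matched 3.
Augmenting path P4→Q4→P1→Q5 (+1); matched 4.
No augmenting path remains; maximum matching = 4.
König certificate: {P1, P2, P3, Q4} is a vertex cover of size 4 (every listed pair touches it), so no matching can be larger.

4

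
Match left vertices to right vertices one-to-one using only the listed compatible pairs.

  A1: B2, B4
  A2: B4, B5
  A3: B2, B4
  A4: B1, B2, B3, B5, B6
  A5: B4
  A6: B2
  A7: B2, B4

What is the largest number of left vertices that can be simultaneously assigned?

Unit-capacity flow: source→left, listed edges, right→sink; max matching = max flow.
Augmenting path A1→B2 (+1); matched 1.
Augmenting path A2→B4 (+1); matched 2.
Augmenting path A4→B1 (+1); matched 3.
Augmenting path A3→B4→A2→B5 (+1); matched 4.
No augmenting path remains; maximum matching = 4.
König certificate: {A2, A4, B2, B4} is a vertex cover of size 4 (every listed pair touches it), so no matching can be larger.

4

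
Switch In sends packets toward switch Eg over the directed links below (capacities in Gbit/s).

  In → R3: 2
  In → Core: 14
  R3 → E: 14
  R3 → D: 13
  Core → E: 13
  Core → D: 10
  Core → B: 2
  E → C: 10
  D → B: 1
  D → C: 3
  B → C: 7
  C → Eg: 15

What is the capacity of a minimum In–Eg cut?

15

Augment In→R3→E→C→Eg: bottleneck 2, flow now 2.
Augment In→Core→E→C→Eg: bottleneck 8, flow now 10.
Augment In→Core→D→C→Eg: bottleneck 3, flow now 13.
Augment In→Core→B→C→Eg: bottleneck 2, flow now 15.
No augmenting path remains; maximum flow = 15.
By max-flow min-cut, the minimum cut capacity equals the max flow.
In the residual graph, reachable from In: {In, R3, Core, E, D, B, C}.
Min-cut edges: C→Eg (15); capacity 15 = 15.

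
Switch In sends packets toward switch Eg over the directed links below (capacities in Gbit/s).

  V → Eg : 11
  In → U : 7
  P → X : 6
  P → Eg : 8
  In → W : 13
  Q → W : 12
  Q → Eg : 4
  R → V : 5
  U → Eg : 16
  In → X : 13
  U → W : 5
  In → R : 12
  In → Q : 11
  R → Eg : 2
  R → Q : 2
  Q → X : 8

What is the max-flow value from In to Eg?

18

Augment In→Q→Eg: bottleneck 4, flow now 4.
Augment In→R→Eg: bottleneck 2, flow now 6.
Augment In→U→Eg: bottleneck 7, flow now 13.
Augment In→R→V→Eg: bottleneck 5, flow now 18.
No augmenting path remains; maximum flow = 18.
In the residual graph, reachable from In: {In, Q, R, W, X}.
Min-cut edges: In→U (7), Q→Eg (4), R→V (5), R→Eg (2); capacity 7 + 4 + 5 + 2 = 18.
This cut is saturated, so no flow can exceed 18.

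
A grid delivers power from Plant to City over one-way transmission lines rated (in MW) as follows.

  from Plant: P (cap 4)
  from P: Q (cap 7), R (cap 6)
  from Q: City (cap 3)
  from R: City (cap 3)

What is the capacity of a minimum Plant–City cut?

4

Augment Plant→P→Q→City: bottleneck 3, flow now 3.
Augment Plant→P→R→City: bottleneck 1, flow now 4.
No augmenting path remains; maximum flow = 4.
By max-flow min-cut, the minimum cut capacity equals the max flow.
In the residual graph, reachable from Plant: {Plant}.
Min-cut edges: Plant→P (4); capacity 4 = 4.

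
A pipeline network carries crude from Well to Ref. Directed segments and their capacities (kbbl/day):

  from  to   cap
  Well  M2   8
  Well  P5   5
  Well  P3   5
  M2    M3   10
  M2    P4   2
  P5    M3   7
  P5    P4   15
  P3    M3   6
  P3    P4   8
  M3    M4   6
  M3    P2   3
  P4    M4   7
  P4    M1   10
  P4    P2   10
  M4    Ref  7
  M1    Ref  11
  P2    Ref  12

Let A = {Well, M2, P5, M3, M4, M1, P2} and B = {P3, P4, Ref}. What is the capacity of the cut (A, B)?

52

Edges leaving {Well, M2, P5, M3, M4, M1, P2}: Well→P3 (5), M2→P4 (2), P5→P4 (15), M4→Ref (7), M1→Ref (11), P2→Ref (12).
Cut capacity = 5 + 2 + 15 + 7 + 11 + 12 = 52.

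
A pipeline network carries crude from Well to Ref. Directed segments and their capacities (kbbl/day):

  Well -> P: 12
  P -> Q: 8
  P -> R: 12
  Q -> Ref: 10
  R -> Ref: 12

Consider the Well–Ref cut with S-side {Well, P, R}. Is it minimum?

Given cut capacity: 8 + 12 = 20.
Augment Well→P→Q→Ref: bottleneck 8, flow now 8.
Augment Well→P→R→Ref: bottleneck 4, flow now 12.
No augmenting path remains; maximum flow = 12.
In the residual graph, reachable from Well: {Well}.
Min-cut edges: Well→P (12); capacity 12 = 12.
Cut capacity 20 exceeds the max flow 12, so it is not minimum.

No — its capacity is 20, but the minimum cut has capacity 12.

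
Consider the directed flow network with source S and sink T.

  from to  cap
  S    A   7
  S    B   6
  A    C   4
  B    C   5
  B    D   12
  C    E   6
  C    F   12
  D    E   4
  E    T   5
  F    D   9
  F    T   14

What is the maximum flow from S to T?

10

Augment S→A→C→E→T: bottleneck 4, flow now 4.
Augment S→B→C→E→T: bottleneck 1, flow now 5.
Augment S→B→C→F→T: bottleneck 4, flow now 9.
Augment S→B→D→E→C→F→T: bottleneck 1, flow now 10. (uses reverse residual edge)
No augmenting path remains; maximum flow = 10.
In the residual graph, reachable from S: {S, A}.
Min-cut edges: S→B (6), A→C (4); capacity 6 + 4 = 10.
This cut is saturated, so no flow can exceed 10.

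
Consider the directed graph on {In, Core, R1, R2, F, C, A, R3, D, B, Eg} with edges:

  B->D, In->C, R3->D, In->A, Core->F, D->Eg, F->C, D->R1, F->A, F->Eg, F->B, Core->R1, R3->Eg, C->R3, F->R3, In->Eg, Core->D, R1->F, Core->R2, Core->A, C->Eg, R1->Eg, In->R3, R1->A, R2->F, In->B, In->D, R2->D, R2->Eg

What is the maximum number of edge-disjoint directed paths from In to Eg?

Assign every edge capacity 1; by Menger, the answer equals the max flow.
Path In→Eg (+1); total 1.
Path In→C→Eg (+1); total 2.
Path In→R3→Eg (+1); total 3.
Path In→D→Eg (+1); total 4.
Path In→B→D→R1→Eg (+1); total 5.
No residual In→Eg path; max flow = 5.
Certifying cut of size 5: {In→B, In→C, In→D, In→Eg, In→R3}.

5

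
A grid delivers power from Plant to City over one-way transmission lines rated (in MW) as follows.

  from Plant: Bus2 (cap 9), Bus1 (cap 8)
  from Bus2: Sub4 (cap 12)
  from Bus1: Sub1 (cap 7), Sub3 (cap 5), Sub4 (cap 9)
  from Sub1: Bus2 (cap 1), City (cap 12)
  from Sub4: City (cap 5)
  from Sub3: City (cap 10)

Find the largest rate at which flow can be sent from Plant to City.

Augment Plant→Bus2→Sub4→City: bottleneck 5, flow now 5.
Augment Plant→Bus1→Sub1→City: bottleneck 7, flow now 12.
Augment Plant→Bus1→Sub3→City: bottleneck 1, flow now 13.
No augmenting path remains; maximum flow = 13.
In the residual graph, reachable from Plant: {Plant, Bus2, Sub4}.
Min-cut edges: Plant→Bus1 (8), Sub4→City (5); capacity 8 + 5 = 13.
This cut is saturated, so no flow can exceed 13.

13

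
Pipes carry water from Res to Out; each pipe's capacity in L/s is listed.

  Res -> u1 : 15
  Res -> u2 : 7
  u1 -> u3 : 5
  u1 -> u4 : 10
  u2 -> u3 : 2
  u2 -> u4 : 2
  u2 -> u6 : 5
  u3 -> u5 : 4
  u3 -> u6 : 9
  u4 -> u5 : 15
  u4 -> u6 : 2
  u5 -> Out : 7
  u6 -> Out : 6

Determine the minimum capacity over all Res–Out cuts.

13

Augment Res→u2→u6→Out: bottleneck 5, flow now 5.
Augment Res→u1→u3→u5→Out: bottleneck 4, flow now 9.
Augment Res→u1→u3→u6→Out: bottleneck 1, flow now 10.
Augment Res→u1→u4→u5→Out: bottleneck 3, flow now 13.
No augmenting path remains; maximum flow = 13.
By max-flow min-cut, the minimum cut capacity equals the max flow.
In the residual graph, reachable from Res: {Res, u1, u2, u3, u4, u5, u6}.
Min-cut edges: u5→Out (7), u6→Out (6); capacity 7 + 6 = 13.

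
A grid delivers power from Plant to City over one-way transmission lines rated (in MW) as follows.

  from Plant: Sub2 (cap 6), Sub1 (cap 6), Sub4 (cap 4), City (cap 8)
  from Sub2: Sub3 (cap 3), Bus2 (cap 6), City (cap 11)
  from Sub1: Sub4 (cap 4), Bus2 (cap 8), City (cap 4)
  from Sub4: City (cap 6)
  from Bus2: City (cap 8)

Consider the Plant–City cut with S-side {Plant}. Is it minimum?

Given cut capacity: 6 + 6 + 4 + 8 = 24.
Augment Plant→City: bottleneck 8, flow now 8.
Augment Plant→Sub2→City: bottleneck 6, flow now 14.
Augment Plant→Sub1→City: bottleneck 4, flow now 18.
Augment Plant→Sub4→City: bottleneck 4, flow now 22.
Augment Plant→Sub1→Sub4→City: bottleneck 2, flow now 24.
No augmenting path remains; maximum flow = 24.
Cut capacity 24 equals the max flow, so it is a minimum cut.

Yes — it is a minimum cut (capacity 24).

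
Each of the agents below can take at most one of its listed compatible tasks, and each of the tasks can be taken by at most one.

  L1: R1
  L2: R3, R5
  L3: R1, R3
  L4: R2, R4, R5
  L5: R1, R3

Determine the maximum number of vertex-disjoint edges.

4

Unit-capacity flow: source→left, listed edges, right→sink; max matching = max flow.
Augmenting path L1→R1 (+1); matched 1.
Augmenting path L2→R3 (+1); matched 2.
Augmenting path L4→R2 (+1); matched 3.
Augmenting path L3→R3→L2→R5 (+1); matched 4.
No augmenting path remains; maximum matching = 4.
König certificate: {L2, L4, R1, R3} is a vertex cover of size 4 (every listed pair touches it), so no matching can be larger.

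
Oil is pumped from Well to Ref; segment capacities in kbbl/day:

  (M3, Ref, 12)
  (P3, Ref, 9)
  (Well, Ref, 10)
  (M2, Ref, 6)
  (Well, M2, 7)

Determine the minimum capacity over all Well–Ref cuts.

Augment Well→Ref: bottleneck 10, flow now 10.
Augment Well→M2→Ref: bottleneck 6, flow now 16.
No augmenting path remains; maximum flow = 16.
By max-flow min-cut, the minimum cut capacity equals the max flow.
In the residual graph, reachable from Well: {Well, M2}.
Min-cut edges: Well→Ref (10), M2→Ref (6); capacity 10 + 6 = 16.

16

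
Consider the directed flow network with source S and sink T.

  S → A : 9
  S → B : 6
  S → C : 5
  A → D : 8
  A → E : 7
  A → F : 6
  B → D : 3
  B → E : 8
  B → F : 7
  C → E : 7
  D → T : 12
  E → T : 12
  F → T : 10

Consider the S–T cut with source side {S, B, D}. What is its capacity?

Edges leaving {S, B, D}: S→A (9), S→C (5), B→E (8), B→F (7), D→T (12).
Cut capacity = 9 + 5 + 8 + 7 + 12 = 41.

41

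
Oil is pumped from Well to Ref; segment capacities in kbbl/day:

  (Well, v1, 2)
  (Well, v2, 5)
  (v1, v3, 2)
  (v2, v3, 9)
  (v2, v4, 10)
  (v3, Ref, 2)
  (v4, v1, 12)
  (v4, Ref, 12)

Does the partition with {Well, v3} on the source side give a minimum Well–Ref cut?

Given cut capacity: 2 + 5 + 2 = 9.
Augment Well→v1→v3→Ref: bottleneck 2, flow now 2.
Augment Well→v2→v4→Ref: bottleneck 5, flow now 7.
No augmenting path remains; maximum flow = 7.
In the residual graph, reachable from Well: {Well}.
Min-cut edges: Well→v1 (2), Well→v2 (5); capacity 2 + 5 = 7.
Cut capacity 9 exceeds the max flow 7, so it is not minimum.

No — its capacity is 9, but the minimum cut has capacity 7.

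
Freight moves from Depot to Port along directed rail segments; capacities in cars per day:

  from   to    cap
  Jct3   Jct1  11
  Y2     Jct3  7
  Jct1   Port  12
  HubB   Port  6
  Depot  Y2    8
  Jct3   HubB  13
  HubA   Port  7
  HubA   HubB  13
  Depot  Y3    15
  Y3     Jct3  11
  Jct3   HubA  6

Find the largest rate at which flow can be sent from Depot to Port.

Augment Depot→Y2→Jct3→HubB→Port: bottleneck 6, flow now 6.
Augment Depot→Y2→Jct3→HubA→Port: bottleneck 1, flow now 7.
Augment Depot→Y3→Jct3→HubA→Port: bottleneck 5, flow now 12.
Augment Depot→Y3→Jct3→Jct1→Port: bottleneck 6, flow now 18.
No augmenting path remains; maximum flow = 18.
In the residual graph, reachable from Depot: {Depot, Y2, Y3}.
Min-cut edges: Y2→Jct3 (7), Y3→Jct3 (11); capacity 7 + 11 = 18.
This cut is saturated, so no flow can exceed 18.

18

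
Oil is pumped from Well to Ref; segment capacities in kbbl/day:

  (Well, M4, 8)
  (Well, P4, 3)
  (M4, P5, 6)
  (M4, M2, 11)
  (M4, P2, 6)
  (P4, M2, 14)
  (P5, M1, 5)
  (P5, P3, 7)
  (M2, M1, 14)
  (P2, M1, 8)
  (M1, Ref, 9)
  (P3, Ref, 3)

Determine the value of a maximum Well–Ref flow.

11

Augment Well→M4→P5→M1→Ref: bottleneck 5, flow now 5.
Augment Well→M4→P5→P3→Ref: bottleneck 1, flow now 6.
Augment Well→M4→M2→M1→Ref: bottleneck 2, flow now 8.
Augment Well→P4→M2→M1→Ref: bottleneck 2, flow now 10.
Augment Well→P4→M2→M1→P5→P3→Ref: bottleneck 1, flow now 11. (uses reverse residual edge)
No augmenting path remains; maximum flow = 11.
In the residual graph, reachable from Well: {Well}.
Min-cut edges: Well→M4 (8), Well→P4 (3); capacity 8 + 3 = 11.
This cut is saturated, so no flow can exceed 11.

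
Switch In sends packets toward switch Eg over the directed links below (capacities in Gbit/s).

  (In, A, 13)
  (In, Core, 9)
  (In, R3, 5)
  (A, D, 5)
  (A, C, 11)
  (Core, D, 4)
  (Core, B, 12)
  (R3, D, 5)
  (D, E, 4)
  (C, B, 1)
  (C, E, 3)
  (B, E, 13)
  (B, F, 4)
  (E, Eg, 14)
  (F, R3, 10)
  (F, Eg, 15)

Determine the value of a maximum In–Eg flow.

Augment In→A→D→E→Eg: bottleneck 4, flow now 4.
Augment In→A→C→E→Eg: bottleneck 3, flow now 7.
Augment In→Core→B→E→Eg: bottleneck 7, flow now 14.
Augment In→Core→B→F→Eg: bottleneck 2, flow now 16.
Augment In→A→C→B→F→Eg: bottleneck 1, flow now 17.
No augmenting path remains; maximum flow = 17.
In the residual graph, reachable from In: {In, A, R3, D, C}.
Min-cut edges: In→Core (9), D→E (4), C→B (1), C→E (3); capacity 9 + 4 + 1 + 3 = 17.
This cut is saturated, so no flow can exceed 17.

17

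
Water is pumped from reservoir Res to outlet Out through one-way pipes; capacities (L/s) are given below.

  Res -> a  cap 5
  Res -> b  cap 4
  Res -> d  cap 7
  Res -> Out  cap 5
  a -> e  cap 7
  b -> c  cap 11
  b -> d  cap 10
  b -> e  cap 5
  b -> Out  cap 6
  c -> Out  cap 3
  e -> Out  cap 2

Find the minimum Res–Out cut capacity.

Augment Res→Out: bottleneck 5, flow now 5.
Augment Res→b→Out: bottleneck 4, flow now 9.
Augment Res→a→e→Out: bottleneck 2, flow now 11.
No augmenting path remains; maximum flow = 11.
By max-flow min-cut, the minimum cut capacity equals the max flow.
In the residual graph, reachable from Res: {Res, a, d, e}.
Min-cut edges: Res→b (4), Res→Out (5), e→Out (2); capacity 4 + 5 + 2 = 11.

11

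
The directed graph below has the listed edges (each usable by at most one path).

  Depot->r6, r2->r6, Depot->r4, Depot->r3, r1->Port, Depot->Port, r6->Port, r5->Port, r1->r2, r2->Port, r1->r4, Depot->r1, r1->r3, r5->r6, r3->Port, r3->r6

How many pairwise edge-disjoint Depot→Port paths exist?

Assign every edge capacity 1; by Menger, the answer equals the max flow.
Path Depot→Port (+1); total 1.
Path Depot→r1→Port (+1); total 2.
Path Depot→r3→Port (+1); total 3.
Path Depot→r6→Port (+1); total 4.
No residual Depot→Port path; max flow = 4.
Certifying cut of size 4: {Depot→Port, Depot→r1, Depot→r3, Depot→r6}.

4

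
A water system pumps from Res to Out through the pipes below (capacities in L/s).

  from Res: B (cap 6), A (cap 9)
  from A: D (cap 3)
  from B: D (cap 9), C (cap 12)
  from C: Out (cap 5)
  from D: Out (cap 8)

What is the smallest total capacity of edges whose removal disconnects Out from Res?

9

Augment Res→A→D→Out: bottleneck 3, flow now 3.
Augment Res→B→C→Out: bottleneck 5, flow now 8.
Augment Res→B→D→Out: bottleneck 1, flow now 9.
No augmenting path remains; maximum flow = 9.
By max-flow min-cut, the minimum cut capacity equals the max flow.
In the residual graph, reachable from Res: {Res, A}.
Min-cut edges: Res→B (6), A→D (3); capacity 6 + 3 = 9.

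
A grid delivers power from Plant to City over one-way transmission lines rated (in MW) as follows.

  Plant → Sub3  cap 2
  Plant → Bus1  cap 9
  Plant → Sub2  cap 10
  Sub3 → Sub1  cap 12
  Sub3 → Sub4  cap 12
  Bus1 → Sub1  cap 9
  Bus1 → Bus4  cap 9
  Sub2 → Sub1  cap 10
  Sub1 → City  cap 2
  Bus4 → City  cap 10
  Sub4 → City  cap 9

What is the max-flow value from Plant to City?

Augment Plant→Sub3→Sub1→City: bottleneck 2, flow now 2.
Augment Plant→Bus1→Bus4→City: bottleneck 9, flow now 11.
Augment Plant→Sub2→Sub1→Sub3→Sub4→City: bottleneck 2, flow now 13. (uses reverse residual edge)
No augmenting path remains; maximum flow = 13.
In the residual graph, reachable from Plant: {Plant, Sub2, Sub1}.
Min-cut edges: Plant→Sub3 (2), Plant→Bus1 (9), Sub1→City (2); capacity 2 + 9 + 2 = 13.
This cut is saturated, so no flow can exceed 13.

13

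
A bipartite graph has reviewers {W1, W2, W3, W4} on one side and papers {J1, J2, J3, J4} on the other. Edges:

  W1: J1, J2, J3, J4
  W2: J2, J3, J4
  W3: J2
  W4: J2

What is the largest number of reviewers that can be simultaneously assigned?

Unit-capacity flow: source→left, listed edges, right→sink; max matching = max flow.
Augmenting path W1→J1 (+1); matched 1.
Augmenting path W2→J2 (+1); matched 2.
Augmenting path W3→J2→W2→J3 (+1); matched 3.
No augmenting path remains; maximum matching = 3.
König certificate: {W1, W2, J2} is a vertex cover of size 3 (every listed pair touches it), so no matching can be larger.

3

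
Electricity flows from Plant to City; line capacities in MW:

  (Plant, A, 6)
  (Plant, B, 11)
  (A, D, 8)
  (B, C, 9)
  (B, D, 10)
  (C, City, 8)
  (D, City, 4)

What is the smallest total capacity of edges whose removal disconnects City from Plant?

12

Augment Plant→A→D→City: bottleneck 4, flow now 4.
Augment Plant→B→C→City: bottleneck 8, flow now 12.
No augmenting path remains; maximum flow = 12.
By max-flow min-cut, the minimum cut capacity equals the max flow.
In the residual graph, reachable from Plant: {Plant, A, B, C, D}.
Min-cut edges: C→City (8), D→City (4); capacity 8 + 4 = 12.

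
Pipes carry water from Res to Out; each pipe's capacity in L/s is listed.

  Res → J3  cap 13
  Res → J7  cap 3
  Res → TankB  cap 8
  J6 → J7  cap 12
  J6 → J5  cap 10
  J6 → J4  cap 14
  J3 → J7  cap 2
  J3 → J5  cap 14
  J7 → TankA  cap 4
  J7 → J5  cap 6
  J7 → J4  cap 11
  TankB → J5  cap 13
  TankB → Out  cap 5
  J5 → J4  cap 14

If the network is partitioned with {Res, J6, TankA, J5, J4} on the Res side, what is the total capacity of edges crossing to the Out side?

36

Edges leaving {Res, J6, TankA, J5, J4}: Res→J3 (13), Res→J7 (3), Res→TankB (8), J6→J7 (12).
Cut capacity = 13 + 3 + 8 + 12 = 36.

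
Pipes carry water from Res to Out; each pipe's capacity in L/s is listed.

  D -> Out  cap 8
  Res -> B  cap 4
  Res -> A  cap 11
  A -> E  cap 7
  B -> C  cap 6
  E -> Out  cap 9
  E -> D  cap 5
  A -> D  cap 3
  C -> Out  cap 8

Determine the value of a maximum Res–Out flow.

14

Augment Res→A→D→Out: bottleneck 3, flow now 3.
Augment Res→A→E→Out: bottleneck 7, flow now 10.
Augment Res→B→C→Out: bottleneck 4, flow now 14.
No augmenting path remains; maximum flow = 14.
In the residual graph, reachable from Res: {Res, A}.
Min-cut edges: Res→B (4), A→D (3), A→E (7); capacity 4 + 3 + 7 = 14.
This cut is saturated, so no flow can exceed 14.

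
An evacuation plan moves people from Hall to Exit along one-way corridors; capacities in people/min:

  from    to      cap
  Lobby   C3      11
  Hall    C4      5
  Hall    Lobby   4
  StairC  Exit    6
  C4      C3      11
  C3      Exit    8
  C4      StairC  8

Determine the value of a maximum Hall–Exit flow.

9

Augment Hall→Lobby→C3→Exit: bottleneck 4, flow now 4.
Augment Hall→C4→C3→Exit: bottleneck 4, flow now 8.
Augment Hall→C4→StairC→Exit: bottleneck 1, flow now 9.
No augmenting path remains; maximum flow = 9.
In the residual graph, reachable from Hall: {Hall}.
Min-cut edges: Hall→Lobby (4), Hall→C4 (5); capacity 4 + 5 = 9.
This cut is saturated, so no flow can exceed 9.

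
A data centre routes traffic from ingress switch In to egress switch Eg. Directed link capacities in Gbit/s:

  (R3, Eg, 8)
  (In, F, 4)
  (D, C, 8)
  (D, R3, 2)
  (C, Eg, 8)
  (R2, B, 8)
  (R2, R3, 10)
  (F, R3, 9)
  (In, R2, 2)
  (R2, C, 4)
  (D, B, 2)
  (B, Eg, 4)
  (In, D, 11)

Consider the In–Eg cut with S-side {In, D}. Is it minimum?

Given cut capacity: 4 + 2 + 8 + 2 + 2 = 18.
Augment In→F→R3→Eg: bottleneck 4, flow now 4.
Augment In→D→C→Eg: bottleneck 8, flow now 12.
Augment In→D→B→Eg: bottleneck 2, flow now 14.
Augment In→D→R3→Eg: bottleneck 1, flow now 15.
Augment In→R2→B→Eg: bottleneck 2, flow now 17.
No augmenting path remains; maximum flow = 17.
In the residual graph, reachable from In: {In}.
Min-cut edges: In→F (4), In→D (11), In→R2 (2); capacity 4 + 11 + 2 = 17.
Cut capacity 18 exceeds the max flow 17, so it is not minimum.

No — its capacity is 18, but the minimum cut has capacity 17.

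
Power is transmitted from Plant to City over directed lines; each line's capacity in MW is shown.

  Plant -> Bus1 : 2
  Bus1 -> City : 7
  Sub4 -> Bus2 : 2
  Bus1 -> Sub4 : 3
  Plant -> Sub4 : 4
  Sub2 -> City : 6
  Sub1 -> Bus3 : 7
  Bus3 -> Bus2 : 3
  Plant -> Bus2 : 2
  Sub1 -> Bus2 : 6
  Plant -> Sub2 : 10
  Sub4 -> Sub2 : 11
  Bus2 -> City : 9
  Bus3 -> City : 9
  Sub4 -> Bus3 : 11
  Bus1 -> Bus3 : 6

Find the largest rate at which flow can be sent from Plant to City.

Augment Plant→Bus1→City: bottleneck 2, flow now 2.
Augment Plant→Bus2→City: bottleneck 2, flow now 4.
Augment Plant→Sub2→City: bottleneck 6, flow now 10.
Augment Plant→Sub4→Bus3→City: bottleneck 4, flow now 14.
No augmenting path remains; maximum flow = 14.
In the residual graph, reachable from Plant: {Plant, Sub2}.
Min-cut edges: Plant→Bus1 (2), Plant→Sub4 (4), Plant→Bus2 (2), Sub2→City (6); capacity 2 + 4 + 2 + 6 = 14.
This cut is saturated, so no flow can exceed 14.

14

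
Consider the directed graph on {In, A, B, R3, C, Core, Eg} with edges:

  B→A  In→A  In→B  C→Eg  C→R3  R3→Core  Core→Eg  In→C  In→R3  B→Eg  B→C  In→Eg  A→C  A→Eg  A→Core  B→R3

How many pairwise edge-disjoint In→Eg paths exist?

5

Assign every edge capacity 1; by Menger, the answer equals the max flow.
Path In→Eg (+1); total 1.
Path In→A→Eg (+1); total 2.
Path In→B→Eg (+1); total 3.
Path In→C→Eg (+1); total 4.
Path In→R3→Core→Eg (+1); total 5.
No residual In→Eg path; max flow = 5.
Certifying cut of size 5: {In→A, In→B, In→C, In→Eg, In→R3}.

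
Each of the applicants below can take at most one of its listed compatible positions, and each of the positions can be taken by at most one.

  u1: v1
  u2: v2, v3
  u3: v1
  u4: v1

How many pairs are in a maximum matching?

Unit-capacity flow: source→left, listed edges, right→sink; max matching = max flow.
Augmenting path u1→v1 (+1); matched 1.
Augmenting path u2→v2 (+1); matched 2.
No augmenting path remains; maximum matching = 2.
König certificate: {u2, v1} is a vertex cover of size 2 (every listed pair touches it), so no matching can be larger.

2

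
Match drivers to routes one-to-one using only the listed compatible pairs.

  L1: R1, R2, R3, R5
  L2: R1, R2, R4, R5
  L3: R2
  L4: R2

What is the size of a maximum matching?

3

Unit-capacity flow: source→left, listed edges, right→sink; max matching = max flow.
Augmenting path L1→R1 (+1); matched 1.
Augmenting path L2→R2 (+1); matched 2.
Augmenting path L3→R2→L2→R4 (+1); matched 3.
No augmenting path remains; maximum matching = 3.
König certificate: {L1, L2, R2} is a vertex cover of size 3 (every listed pair touches it), so no matching can be larger.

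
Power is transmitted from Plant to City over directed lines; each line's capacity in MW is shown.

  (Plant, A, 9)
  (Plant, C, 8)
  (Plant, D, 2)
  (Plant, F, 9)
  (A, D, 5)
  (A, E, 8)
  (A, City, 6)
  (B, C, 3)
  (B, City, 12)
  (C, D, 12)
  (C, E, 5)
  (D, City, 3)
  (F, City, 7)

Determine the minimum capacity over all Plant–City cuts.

Augment Plant→A→City: bottleneck 6, flow now 6.
Augment Plant→D→City: bottleneck 2, flow now 8.
Augment Plant→F→City: bottleneck 7, flow now 15.
Augment Plant→A→D→City: bottleneck 1, flow now 16.
No augmenting path remains; maximum flow = 16.
By max-flow min-cut, the minimum cut capacity equals the max flow.
In the residual graph, reachable from Plant: {Plant, A, C, D, E, F}.
Min-cut edges: A→City (6), D→City (3), F→City (7); capacity 6 + 3 + 7 = 16.

16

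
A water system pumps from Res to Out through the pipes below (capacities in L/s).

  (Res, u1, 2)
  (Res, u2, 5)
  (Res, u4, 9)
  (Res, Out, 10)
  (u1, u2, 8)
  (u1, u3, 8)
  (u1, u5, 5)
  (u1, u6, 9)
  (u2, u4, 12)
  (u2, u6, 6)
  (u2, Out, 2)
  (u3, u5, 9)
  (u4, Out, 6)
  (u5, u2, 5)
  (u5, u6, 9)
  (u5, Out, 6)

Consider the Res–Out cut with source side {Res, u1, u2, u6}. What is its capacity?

Edges leaving {Res, u1, u2, u6}: Res→u4 (9), Res→Out (10), u1→u3 (8), u1→u5 (5), u2→u4 (12), u2→Out (2).
Cut capacity = 9 + 10 + 8 + 5 + 12 + 2 = 46.

46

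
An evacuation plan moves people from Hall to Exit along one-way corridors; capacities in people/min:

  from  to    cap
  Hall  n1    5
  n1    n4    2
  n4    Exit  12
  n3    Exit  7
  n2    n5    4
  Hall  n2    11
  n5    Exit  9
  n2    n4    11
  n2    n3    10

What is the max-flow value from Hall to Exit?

Augment Hall→n1→n4→Exit: bottleneck 2, flow now 2.
Augment Hall→n2→n3→Exit: bottleneck 7, flow now 9.
Augment Hall→n2→n4→Exit: bottleneck 4, flow now 13.
No augmenting path remains; maximum flow = 13.
In the residual graph, reachable from Hall: {Hall, n1}.
Min-cut edges: Hall→n2 (11), n1→n4 (2); capacity 11 + 2 = 13.
This cut is saturated, so no flow can exceed 13.

13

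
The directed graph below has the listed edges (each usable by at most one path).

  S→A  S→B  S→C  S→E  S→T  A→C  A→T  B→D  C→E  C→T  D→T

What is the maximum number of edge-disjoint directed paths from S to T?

4

Assign every edge capacity 1; by Menger, the answer equals the max flow.
Path S→T (+1); total 1.
Path S→A→T (+1); total 2.
Path S→C→T (+1); total 3.
Path S→B→D→T (+1); total 4.
No residual S→T path; max flow = 4.
Certifying cut of size 4: {S→A, S→B, S→C, S→T}.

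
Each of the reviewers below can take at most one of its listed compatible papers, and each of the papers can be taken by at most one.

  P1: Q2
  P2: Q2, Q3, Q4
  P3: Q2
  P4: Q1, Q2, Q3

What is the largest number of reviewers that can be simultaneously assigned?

Unit-capacity flow: source→left, listed edges, right→sink; max matching = max flow.
Augmenting path P1→Q2 (+1); matched 1.
Augmenting path P2→Q3 (+1); matched 2.
Augmenting path P4→Q1 (+1); matched 3.
No augmenting path remains; maximum matching = 3.
König certificate: {P2, P4, Q2} is a vertex cover of size 3 (every listed pair touches it), so no matching can be larger.

3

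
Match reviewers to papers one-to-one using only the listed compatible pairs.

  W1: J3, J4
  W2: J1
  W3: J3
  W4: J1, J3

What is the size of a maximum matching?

Unit-capacity flow: source→left, listed edges, right→sink; max matching = max flow.
Augmenting path W1→J3 (+1); matched 1.
Augmenting path W2→J1 (+1); matched 2.
Augmenting path W3→J3→W1→J4 (+1); matched 3.
No augmenting path remains; maximum matching = 3.
König certificate: {W1, J1, J3} is a vertex cover of size 3 (every listed pair touches it), so no matching can be larger.

3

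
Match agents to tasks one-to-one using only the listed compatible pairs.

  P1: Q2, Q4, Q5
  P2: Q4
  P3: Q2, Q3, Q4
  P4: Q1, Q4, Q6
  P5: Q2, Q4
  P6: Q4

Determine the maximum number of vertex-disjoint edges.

Unit-capacity flow: source→left, listed edges, right→sink; max matching = max flow.
Augmenting path P1→Q2 (+1); matched 1.
Augmenting path P2→Q4 (+1); matched 2.
Augmenting path P3→Q3 (+1); matched 3.
Augmenting path P4→Q1 (+1); matched 4.
Augmenting path P5→Q2→P1→Q5 (+1); matched 5.
No augmenting path remains; maximum matching = 5.
König certificate: {P1, P3, P4, P5, Q4} is a vertex cover of size 5 (every listed pair touches it), so no matching can be larger.

5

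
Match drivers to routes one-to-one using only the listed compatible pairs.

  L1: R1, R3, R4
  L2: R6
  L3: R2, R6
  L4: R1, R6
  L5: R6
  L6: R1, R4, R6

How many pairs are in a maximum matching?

Unit-capacity flow: source→left, listed edges, right→sink; max matching = max flow.
Augmenting path L1→R1 (+1); matched 1.
Augmenting path L2→R6 (+1); matched 2.
Augmenting path L3→R2 (+1); matched 3.
Augmenting path L6→R4 (+1); matched 4.
Augmenting path L4→R1→L1→R3 (+1); matched 5.
No augmenting path remains; maximum matching = 5.
König certificate: {L1, L3, L4, L6, R6} is a vertex cover of size 5 (every listed pair touches it), so no matching can be larger.

5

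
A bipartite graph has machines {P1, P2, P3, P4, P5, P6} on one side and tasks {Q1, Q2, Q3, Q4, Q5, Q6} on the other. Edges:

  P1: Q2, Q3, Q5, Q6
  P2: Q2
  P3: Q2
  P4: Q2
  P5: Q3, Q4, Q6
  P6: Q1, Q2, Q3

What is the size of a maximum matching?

4

Unit-capacity flow: source→left, listed edges, right→sink; max matching = max flow.
Augmenting path P1→Q2 (+1); matched 1.
Augmenting path P5→Q3 (+1); matched 2.
Augmenting path P6→Q1 (+1); matched 3.
Augmenting path P2→Q2→P1→Q5 (+1); matched 4.
No augmenting path remains; maximum matching = 4.
König certificate: {P1, P5, P6, Q2} is a vertex cover of size 4 (every listed pair touches it), so no matching can be larger.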